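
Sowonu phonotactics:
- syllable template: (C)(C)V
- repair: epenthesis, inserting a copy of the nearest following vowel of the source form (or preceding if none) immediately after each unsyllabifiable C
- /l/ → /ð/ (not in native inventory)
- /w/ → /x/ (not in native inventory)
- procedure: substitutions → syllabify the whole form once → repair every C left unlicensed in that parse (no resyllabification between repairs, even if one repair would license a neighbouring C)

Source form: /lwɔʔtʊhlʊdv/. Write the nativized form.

ðxɔʔtʊhðʊdʊvʊ

Substitution: /l/ → /ð/, /w/ → /x/, giving /ðxɔʔtʊhðʊdv/.
Syllabifying with onset maximization leaves /d/, /v/ stranded (no codas are permitted; onsets may contain at most 2 consonants).
Inserting the epenthetic vowel yields /d/ → /dʊ/, /v/ → /vʊ/.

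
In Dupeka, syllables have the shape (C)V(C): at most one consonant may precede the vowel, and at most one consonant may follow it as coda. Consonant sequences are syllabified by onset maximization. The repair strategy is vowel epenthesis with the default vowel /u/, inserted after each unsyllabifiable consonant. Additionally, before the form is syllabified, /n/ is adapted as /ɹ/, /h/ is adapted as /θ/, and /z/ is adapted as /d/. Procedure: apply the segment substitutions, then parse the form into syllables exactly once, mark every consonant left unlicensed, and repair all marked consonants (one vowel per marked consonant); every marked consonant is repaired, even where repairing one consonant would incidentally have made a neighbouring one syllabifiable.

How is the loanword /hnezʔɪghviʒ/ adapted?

Substitution: /h/ → /θ/, /n/ → /ɹ/, /z/ → /d/, giving /θɹedʔɪgθviʒ/.
Under (C)V(C), the unsyllabifiable consonants are /θ/, /θ/ (at most one coda consonant is licensed; onsets are limited to one consonant).
Inserting the epenthetic vowel yields /θ/ → /θu/, /θ/ → /θu/.

θuɹedʔɪgθuviʒ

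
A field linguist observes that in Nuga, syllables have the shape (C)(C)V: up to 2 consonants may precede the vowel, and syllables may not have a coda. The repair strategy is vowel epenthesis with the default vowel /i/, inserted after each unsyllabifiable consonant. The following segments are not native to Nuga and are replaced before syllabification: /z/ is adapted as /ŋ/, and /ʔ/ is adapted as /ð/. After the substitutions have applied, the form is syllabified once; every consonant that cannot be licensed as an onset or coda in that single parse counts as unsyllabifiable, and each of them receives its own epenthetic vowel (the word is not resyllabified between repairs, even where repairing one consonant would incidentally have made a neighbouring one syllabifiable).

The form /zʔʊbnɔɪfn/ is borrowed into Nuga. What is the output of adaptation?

Substitution: /z/ → /ŋ/, /ʔ/ → /ð/, giving /ŋðʊbnɔɪfn/.
Under (C)(C)V, the unsyllabifiable consonants are /f/, /n/ (no codas are permitted; onsets may contain at most 2 consonants).
Each unlicensed consonant becomes the onset of a new syllable: /f/ → /fi/, /n/ → /ni/.

ŋðʊbnɔɪfini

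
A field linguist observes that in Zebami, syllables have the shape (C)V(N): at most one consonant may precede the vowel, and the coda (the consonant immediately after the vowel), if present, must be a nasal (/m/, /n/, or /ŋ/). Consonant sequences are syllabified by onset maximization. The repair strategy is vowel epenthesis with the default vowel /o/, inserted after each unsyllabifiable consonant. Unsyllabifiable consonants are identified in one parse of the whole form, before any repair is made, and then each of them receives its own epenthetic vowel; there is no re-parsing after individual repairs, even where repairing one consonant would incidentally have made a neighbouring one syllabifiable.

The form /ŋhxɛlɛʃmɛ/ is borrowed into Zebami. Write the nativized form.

Syllabifying with onset maximization leaves /ŋ/, /h/, /ʃ/ stranded (only a nasal (/m/, /n/, or /ŋ/) is licensed in coda position; onsets are limited to one consonant).
Each unlicensed consonant becomes the onset of a new syllable: /ŋ/ → /ŋo/, /h/ → /ho/, /ʃ/ → /ʃo/.

ŋohoxɛlɛʃomɛ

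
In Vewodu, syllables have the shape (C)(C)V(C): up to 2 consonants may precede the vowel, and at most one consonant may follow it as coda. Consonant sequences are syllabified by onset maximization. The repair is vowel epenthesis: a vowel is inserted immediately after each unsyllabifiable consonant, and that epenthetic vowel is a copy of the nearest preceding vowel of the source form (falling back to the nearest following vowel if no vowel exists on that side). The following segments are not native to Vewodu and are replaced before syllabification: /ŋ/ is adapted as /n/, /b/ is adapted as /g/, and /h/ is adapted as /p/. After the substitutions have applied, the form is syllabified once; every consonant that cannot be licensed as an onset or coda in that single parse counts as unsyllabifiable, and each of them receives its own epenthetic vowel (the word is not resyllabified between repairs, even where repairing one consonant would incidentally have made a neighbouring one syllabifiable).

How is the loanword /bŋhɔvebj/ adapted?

Substitution: /b/ → /g/, /ŋ/ → /n/, /h/ → /p/, giving /gnpɔvegj/.
Syllabifying with onset maximization leaves /g/, /j/ stranded (at most one coda consonant is licensed; onsets may contain at most 2 consonants).
Inserting the epenthetic vowel yields /g/ → /gɔ/, /j/ → /je/.

gɔnpɔvegje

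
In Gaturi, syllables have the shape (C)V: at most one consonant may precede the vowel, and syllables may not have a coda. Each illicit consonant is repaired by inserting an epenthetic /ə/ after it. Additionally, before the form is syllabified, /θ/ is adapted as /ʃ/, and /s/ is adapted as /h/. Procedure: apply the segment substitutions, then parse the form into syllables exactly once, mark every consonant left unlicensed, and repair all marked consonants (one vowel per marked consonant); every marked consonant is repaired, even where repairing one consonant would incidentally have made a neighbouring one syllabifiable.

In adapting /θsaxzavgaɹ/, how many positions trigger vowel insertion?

After substitution the input is /ʃhaxzavgaɹ/.
The unsyllabifiable consonants are /ʃ/, /x/, /v/, /ɹ/; each receives one epenthetic vowel.

4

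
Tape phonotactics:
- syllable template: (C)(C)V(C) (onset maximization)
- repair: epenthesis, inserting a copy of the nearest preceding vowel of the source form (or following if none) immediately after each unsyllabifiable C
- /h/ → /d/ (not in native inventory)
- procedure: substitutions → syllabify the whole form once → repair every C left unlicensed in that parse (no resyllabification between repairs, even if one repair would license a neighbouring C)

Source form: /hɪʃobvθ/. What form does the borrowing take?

Substitution: /h/ → /d/, giving /dɪʃobvθ/.
Syllabifying with onset maximization leaves /v/, /θ/ stranded (at most one coda consonant is licensed; onsets may contain at most 2 consonants).
Inserting the epenthetic vowel yields /v/ → /vo/, /θ/ → /θo/.

dɪʃobvoθo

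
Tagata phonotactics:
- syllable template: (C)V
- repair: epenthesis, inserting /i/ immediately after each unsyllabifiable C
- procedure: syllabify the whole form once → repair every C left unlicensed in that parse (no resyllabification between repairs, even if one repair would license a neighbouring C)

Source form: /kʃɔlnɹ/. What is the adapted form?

The consonants /k/, /l/, /n/, /ɹ/ cannot be parsed into a legal (C)V syllable (no codas are permitted; onsets are limited to one consonant).
Each unlicensed consonant becomes the onset of a new syllable: /k/ → /ki/, /l/ → /li/, /n/ → /ni/, /ɹ/ → /ɹi/.

kiʃɔliniɹi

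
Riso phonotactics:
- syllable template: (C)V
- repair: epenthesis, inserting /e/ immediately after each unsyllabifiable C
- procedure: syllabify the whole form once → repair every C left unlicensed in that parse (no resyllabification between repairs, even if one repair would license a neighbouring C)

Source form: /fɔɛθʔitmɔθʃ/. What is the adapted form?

The consonants /θ/, /t/, /θ/, /ʃ/ cannot be parsed into a legal (C)V syllable (no codas are permitted; onsets are limited to one consonant).
Epenthesis after each stranded consonant: /θ/ → /θe/, /t/ → /te/, /θ/ → /θe/, /ʃ/ → /ʃe/.

fɔɛθeʔitemɔθeʃe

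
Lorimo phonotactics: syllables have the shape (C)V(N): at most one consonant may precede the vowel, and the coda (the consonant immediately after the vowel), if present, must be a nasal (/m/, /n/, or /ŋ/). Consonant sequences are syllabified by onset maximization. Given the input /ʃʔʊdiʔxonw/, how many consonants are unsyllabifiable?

Syllabifying with onset maximization leaves /ʃ/, /ʔ/, /w/ stranded (only a nasal (/m/, /n/, or /ŋ/) is licensed in coda position; onsets are limited to one consonant).

3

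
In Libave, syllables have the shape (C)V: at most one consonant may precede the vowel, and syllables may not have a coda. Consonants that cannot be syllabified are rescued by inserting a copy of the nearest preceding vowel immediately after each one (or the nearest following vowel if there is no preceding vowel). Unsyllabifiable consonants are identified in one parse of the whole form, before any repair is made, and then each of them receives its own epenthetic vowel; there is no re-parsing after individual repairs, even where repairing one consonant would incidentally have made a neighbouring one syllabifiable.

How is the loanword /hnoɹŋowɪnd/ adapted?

Under (C)V, the unsyllabifiable consonants are /h/, /ɹ/, /n/, /d/ (no codas are permitted; onsets are limited to one consonant).
Each unlicensed consonant becomes the onset of a new syllable: /h/ → /ho/, /ɹ/ → /ɹo/, /n/ → /nɪ/, /d/ → /dɪ/.

honoɹoŋowɪnɪdɪ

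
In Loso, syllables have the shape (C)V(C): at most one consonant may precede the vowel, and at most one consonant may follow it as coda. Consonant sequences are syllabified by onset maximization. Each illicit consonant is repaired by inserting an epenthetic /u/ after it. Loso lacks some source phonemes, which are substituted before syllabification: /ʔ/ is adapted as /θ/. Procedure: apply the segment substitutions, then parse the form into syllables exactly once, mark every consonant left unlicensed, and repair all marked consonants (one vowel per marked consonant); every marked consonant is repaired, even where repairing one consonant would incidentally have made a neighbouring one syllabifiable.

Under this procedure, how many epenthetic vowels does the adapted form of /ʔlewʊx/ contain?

After substitution the input is /θlewʊx/.
The unsyllabifiable consonants are /θ/; each receives one epenthetic vowel.

1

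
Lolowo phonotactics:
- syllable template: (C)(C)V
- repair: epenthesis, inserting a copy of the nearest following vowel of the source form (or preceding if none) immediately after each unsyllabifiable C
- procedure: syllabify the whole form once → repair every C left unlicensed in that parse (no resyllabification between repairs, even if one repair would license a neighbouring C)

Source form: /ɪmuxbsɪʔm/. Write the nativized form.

ɪmuxɪbsɪʔɪmɪ

Syllabifying with onset maximization leaves /x/, /ʔ/, /m/ stranded (no codas are permitted; onsets may contain at most 2 consonants).
Inserting the epenthetic vowel yields /x/ → /xɪ/, /ʔ/ → /ʔɪ/, /m/ → /mɪ/.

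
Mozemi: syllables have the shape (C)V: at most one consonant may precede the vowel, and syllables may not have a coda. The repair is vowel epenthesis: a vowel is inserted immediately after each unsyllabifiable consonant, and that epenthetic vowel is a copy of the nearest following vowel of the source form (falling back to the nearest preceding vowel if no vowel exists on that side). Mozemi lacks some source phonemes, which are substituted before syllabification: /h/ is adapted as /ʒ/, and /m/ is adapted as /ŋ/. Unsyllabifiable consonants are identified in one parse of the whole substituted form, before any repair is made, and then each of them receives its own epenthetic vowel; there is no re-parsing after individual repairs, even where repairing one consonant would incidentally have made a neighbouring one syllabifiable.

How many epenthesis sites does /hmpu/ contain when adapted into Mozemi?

After substitution the input is /ʒŋpu/.
The unsyllabifiable consonants are /ʒ/, /ŋ/; each receives one epenthetic vowel.

2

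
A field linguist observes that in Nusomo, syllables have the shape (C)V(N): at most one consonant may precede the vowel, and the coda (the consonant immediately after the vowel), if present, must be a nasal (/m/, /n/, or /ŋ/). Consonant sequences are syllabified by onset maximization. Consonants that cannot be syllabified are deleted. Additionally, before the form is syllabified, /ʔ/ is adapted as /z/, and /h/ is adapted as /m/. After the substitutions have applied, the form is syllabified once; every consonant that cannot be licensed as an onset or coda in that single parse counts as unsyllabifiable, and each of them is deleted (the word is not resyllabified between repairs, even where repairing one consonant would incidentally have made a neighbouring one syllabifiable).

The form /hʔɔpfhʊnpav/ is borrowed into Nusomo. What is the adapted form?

zɔmʊnpa

Substitution: /h/ → /m/, /ʔ/ → /z/, giving /mzɔpfmʊnpav/.
Syllabifying with onset maximization leaves /m/, /p/, /f/, /v/ stranded (only a nasal (/m/, /n/, or /ŋ/) is licensed in coda position; onsets are limited to one consonant).
Deletion applies to /m/, /p/, /f/, /v/.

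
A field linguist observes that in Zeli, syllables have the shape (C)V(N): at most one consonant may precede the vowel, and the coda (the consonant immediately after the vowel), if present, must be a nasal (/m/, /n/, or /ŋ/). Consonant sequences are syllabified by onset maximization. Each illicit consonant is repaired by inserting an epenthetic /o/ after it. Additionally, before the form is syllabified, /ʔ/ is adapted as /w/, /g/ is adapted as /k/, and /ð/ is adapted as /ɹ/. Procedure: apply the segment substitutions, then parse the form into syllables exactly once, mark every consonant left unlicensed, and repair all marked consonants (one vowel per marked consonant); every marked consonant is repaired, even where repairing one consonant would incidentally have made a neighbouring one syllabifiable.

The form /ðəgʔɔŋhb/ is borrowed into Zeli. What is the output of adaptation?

Substitution: /ð/ → /ɹ/, /g/ → /k/, /ʔ/ → /w/, giving /ɹəkwɔŋhb/.
The consonants /k/, /h/, /b/ cannot be parsed into a legal (C)V(N) syllable (only a nasal (/m/, /n/, or /ŋ/) is licensed in coda position; onsets are limited to one consonant).
Each unlicensed consonant becomes the onset of a new syllable: /k/ → /ko/, /h/ → /ho/, /b/ → /bo/.

ɹəkowɔŋhobo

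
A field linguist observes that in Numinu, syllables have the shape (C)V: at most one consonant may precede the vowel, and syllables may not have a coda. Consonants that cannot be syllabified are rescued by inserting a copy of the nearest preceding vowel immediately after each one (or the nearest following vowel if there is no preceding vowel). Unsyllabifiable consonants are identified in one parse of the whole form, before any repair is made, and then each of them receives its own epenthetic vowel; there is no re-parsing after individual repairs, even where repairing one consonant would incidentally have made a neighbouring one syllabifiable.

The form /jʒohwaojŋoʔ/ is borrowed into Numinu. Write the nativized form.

joʒohowaojoŋoʔo

Under (C)V, the unsyllabifiable consonants are /j/, /h/, /j/, /ʔ/ (no codas are permitted; onsets are limited to one consonant).
Epenthesis after each stranded consonant: /j/ → /jo/, /h/ → /ho/, /j/ → /jo/, /ʔ/ → /ʔo/.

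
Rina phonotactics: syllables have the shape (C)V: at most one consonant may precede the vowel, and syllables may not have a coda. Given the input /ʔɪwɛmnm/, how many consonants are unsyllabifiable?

Under (C)V, the unsyllabifiable consonants are /m/, /n/, /m/ (no codas are permitted; onsets are limited to one consonant).

3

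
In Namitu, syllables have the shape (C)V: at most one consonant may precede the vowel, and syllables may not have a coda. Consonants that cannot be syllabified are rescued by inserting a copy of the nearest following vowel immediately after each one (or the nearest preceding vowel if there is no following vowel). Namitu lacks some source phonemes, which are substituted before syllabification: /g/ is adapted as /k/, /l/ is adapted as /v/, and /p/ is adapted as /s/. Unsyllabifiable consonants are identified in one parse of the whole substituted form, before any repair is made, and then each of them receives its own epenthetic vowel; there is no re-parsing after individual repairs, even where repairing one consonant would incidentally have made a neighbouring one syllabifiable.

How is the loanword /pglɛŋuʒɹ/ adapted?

sɛkɛvɛŋuʒuɹu

Substitution: /p/ → /s/, /g/ → /k/, /l/ → /v/, giving /skvɛŋuʒɹ/.
The consonants /s/, /k/, /ʒ/, /ɹ/ cannot be parsed into a legal (C)V syllable (no codas are permitted; onsets are limited to one consonant).
Epenthesis after each stranded consonant: /s/ → /sɛ/, /k/ → /kɛ/, /ʒ/ → /ʒu/, /ɹ/ → /ɹu/.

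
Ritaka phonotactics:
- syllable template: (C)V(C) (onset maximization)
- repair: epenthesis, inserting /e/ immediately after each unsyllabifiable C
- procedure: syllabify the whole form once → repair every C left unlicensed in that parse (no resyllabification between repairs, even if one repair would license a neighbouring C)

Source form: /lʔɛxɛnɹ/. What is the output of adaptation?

Under (C)V(C), the unsyllabifiable consonants are /l/, /ɹ/ (at most one coda consonant is licensed; onsets are limited to one consonant).
Each unlicensed consonant becomes the onset of a new syllable: /l/ → /le/, /ɹ/ → /ɹe/.

leʔɛxɛnɹe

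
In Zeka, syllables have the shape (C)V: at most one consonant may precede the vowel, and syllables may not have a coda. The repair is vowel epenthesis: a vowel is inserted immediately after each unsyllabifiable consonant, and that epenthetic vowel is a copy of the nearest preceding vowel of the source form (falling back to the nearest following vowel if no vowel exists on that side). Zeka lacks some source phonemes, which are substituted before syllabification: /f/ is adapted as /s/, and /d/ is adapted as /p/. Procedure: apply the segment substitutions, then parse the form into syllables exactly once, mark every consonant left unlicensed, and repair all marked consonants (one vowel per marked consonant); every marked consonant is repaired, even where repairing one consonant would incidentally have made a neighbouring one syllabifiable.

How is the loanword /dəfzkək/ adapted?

pəsəzəkəkə

Substitution: /d/ → /p/, /f/ → /s/, giving /pəszkək/.
The consonants /s/, /z/, /k/ cannot be parsed into a legal (C)V syllable (no codas are permitted; onsets are limited to one consonant).
Epenthesis after each stranded consonant: /s/ → /sə/, /z/ → /zə/, /k/ → /kə/.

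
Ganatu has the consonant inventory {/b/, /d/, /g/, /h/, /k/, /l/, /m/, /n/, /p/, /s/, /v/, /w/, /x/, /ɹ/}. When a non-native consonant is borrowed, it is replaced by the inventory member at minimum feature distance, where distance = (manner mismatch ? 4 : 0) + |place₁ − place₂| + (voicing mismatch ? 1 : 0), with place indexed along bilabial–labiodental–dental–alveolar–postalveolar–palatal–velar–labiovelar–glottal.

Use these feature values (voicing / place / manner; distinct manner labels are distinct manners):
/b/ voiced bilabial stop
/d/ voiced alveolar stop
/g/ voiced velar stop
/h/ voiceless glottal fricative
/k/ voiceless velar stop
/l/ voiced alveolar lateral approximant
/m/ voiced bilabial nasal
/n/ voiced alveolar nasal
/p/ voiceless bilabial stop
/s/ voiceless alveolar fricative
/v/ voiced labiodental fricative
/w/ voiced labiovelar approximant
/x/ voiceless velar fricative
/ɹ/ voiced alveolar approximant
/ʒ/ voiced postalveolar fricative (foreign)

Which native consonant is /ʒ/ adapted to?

s

/s/ is closest: same manner (fricative), place distance 1 (postalveolar→alveolar), voicing differs (+1); total 2. Next closest is /v/ at distance 3.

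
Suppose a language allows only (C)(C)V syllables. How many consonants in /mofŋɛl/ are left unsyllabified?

1

The consonants /l/ cannot be parsed into a legal (C)(C)V syllable (no codas are permitted; onsets may contain at most 2 consonants).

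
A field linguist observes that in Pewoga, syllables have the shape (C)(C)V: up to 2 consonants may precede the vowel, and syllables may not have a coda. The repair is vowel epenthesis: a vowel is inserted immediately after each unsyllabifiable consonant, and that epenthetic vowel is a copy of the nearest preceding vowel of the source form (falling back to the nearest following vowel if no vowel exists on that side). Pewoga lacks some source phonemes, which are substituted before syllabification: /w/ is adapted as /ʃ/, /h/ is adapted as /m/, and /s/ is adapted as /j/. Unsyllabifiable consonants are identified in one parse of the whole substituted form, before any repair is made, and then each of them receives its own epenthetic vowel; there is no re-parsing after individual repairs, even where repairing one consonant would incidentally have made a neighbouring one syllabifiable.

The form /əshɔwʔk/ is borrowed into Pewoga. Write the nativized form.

Substitution: /s/ → /j/, /h/ → /m/, /w/ → /ʃ/, giving /əjmɔʃʔk/.
The consonants /ʃ/, /ʔ/, /k/ cannot be parsed into a legal (C)(C)V syllable (no codas are permitted; onsets may contain at most 2 consonants).
Inserting the epenthetic vowel yields /ʃ/ → /ʃɔ/, /ʔ/ → /ʔɔ/, /k/ → /kɔ/.

əjmɔʃɔʔɔkɔ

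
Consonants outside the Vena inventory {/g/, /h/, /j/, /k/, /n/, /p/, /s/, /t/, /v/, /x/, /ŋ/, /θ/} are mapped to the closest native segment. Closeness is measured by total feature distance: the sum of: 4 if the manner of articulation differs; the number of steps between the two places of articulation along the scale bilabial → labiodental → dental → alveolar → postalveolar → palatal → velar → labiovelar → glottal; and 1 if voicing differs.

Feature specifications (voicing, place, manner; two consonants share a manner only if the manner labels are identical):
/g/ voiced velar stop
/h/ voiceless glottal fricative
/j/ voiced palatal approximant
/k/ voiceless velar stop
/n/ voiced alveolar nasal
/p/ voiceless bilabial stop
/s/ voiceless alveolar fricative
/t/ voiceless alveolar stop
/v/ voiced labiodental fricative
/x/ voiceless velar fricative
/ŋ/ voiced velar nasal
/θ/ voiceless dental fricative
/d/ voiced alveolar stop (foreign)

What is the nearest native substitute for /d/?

t

/t/ is closest: same manner (stop), place distance 0 (alveolar→alveolar), voicing differs (+1); total 1. Next closest is /g/ at distance 3.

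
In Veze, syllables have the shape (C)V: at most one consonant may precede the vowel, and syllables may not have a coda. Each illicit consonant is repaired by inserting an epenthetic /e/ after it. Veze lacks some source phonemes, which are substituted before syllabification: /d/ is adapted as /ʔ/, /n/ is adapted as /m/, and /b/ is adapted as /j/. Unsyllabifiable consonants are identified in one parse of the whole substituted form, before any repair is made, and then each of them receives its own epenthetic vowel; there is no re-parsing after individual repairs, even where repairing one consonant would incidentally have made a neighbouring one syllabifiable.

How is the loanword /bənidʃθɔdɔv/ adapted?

jəmiʔeʃeθɔʔɔve

Substitution: /b/ → /j/, /n/ → /m/, /d/ → /ʔ/, giving /jəmiʔʃθɔʔɔv/.
Under (C)V, the unsyllabifiable consonants are /ʔ/, /ʃ/, /v/ (no codas are permitted; onsets are limited to one consonant).
Each unlicensed consonant becomes the onset of a new syllable: /ʔ/ → /ʔe/, /ʃ/ → /ʃe/, /v/ → /ve/.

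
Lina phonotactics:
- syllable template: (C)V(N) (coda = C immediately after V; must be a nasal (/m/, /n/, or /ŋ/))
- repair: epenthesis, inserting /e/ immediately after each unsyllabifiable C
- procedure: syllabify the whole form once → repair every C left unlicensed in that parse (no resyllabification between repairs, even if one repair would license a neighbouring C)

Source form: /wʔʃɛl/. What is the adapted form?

Under (C)V(N), the unsyllabifiable consonants are /w/, /ʔ/, /l/ (only a nasal (/m/, /n/, or /ŋ/) is licensed in coda position; onsets are limited to one consonant).
Each unlicensed consonant becomes the onset of a new syllable: /w/ → /we/, /ʔ/ → /ʔe/, /l/ → /le/.

weʔeʃɛle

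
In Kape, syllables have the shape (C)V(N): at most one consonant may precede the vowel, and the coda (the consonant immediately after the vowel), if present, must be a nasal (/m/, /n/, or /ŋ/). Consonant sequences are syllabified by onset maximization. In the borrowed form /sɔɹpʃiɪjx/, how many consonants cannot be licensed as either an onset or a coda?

Under (C)V(N), the unsyllabifiable consonants are /ɹ/, /p/, /j/, /x/ (only a nasal (/m/, /n/, or /ŋ/) is licensed in coda position; onsets are limited to one consonant).

4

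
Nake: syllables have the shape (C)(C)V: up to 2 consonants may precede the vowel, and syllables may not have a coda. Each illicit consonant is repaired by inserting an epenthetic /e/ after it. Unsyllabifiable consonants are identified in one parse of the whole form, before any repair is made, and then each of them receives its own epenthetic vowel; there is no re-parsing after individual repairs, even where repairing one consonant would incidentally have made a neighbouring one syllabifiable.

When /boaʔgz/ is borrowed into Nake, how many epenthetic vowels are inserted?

The unsyllabifiable consonants are /ʔ/, /g/, /z/; each receives one epenthetic vowel.

3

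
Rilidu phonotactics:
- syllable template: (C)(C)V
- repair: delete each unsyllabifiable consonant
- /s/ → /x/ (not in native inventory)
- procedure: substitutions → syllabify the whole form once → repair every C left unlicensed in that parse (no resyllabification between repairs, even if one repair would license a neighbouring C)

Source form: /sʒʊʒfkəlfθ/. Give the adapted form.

Substitution: /s/ → /x/, giving /xʒʊʒfkəlfθ/.
Syllabifying with onset maximization leaves /ʒ/, /l/, /f/, /θ/ stranded (no codas are permitted; onsets may contain at most 2 consonants).
Deletion applies to /ʒ/, /l/, /f/, /θ/.

xʒʊfkə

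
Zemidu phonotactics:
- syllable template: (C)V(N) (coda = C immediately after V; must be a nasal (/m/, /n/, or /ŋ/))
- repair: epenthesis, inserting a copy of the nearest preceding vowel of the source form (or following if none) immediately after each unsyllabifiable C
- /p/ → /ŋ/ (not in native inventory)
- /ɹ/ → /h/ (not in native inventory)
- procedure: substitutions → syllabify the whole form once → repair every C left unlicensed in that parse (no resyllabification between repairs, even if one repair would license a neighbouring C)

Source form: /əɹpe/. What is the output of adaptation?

Substitution: /ɹ/ → /h/, /p/ → /ŋ/, giving /əhŋe/.
Under (C)V(N), the unsyllabifiable consonants are /h/ (only a nasal (/m/, /n/, or /ŋ/) is licensed in coda position; onsets are limited to one consonant).
Inserting the epenthetic vowel yields /h/ → /hə/.

əhəŋe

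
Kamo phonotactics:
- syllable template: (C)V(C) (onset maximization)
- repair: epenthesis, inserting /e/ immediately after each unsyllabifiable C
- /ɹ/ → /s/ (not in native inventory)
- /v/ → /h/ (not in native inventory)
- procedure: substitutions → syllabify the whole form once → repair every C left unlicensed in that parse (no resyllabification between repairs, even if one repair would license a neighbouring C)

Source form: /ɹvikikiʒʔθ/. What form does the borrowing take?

sehikikiʒʔeθe

Substitution: /ɹ/ → /s/, /v/ → /h/, giving /shikikiʒʔθ/.
Syllabifying with onset maximization leaves /s/, /ʔ/, /θ/ stranded (at most one coda consonant is licensed; onsets are limited to one consonant).
Epenthesis after each stranded consonant: /s/ → /se/, /ʔ/ → /ʔe/, /θ/ → /θe/.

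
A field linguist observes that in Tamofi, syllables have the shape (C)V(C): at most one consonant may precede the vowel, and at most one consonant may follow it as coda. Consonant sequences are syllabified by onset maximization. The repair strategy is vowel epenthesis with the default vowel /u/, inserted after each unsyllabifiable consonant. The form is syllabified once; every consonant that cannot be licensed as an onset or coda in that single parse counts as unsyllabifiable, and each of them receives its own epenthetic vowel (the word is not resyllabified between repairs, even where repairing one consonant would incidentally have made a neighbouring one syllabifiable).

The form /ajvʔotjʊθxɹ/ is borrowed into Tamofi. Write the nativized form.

Under (C)V(C), the unsyllabifiable consonants are /v/, /x/, /ɹ/ (at most one coda consonant is licensed; onsets are limited to one consonant).
Epenthesis after each stranded consonant: /v/ → /vu/, /x/ → /xu/, /ɹ/ → /ɹu/.

ajvuʔotjʊθxuɹu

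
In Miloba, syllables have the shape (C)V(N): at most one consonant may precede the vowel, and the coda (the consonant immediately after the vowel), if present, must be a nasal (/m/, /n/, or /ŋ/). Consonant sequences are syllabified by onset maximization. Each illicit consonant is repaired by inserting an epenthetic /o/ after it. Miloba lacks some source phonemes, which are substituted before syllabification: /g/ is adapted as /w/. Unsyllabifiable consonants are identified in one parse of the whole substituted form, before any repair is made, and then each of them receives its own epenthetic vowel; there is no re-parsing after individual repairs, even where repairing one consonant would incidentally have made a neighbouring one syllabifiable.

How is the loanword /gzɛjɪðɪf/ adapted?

Substitution: /g/ → /w/, giving /wzɛjɪðɪf/.
The consonants /w/, /f/ cannot be parsed into a legal (C)V(N) syllable (only a nasal (/m/, /n/, or /ŋ/) is licensed in coda position; onsets are limited to one consonant).
Inserting the epenthetic vowel yields /w/ → /wo/, /f/ → /fo/.

wozɛjɪðɪfo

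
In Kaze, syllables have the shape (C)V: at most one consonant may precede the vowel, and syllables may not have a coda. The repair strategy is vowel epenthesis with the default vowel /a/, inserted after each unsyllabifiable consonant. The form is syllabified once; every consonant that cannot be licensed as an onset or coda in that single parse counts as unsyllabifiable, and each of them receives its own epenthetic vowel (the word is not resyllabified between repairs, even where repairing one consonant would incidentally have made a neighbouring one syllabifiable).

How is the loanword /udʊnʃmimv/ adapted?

udʊnaʃamimava

Under (C)V, the unsyllabifiable consonants are /n/, /ʃ/, /m/, /v/ (no codas are permitted; onsets are limited to one consonant).
Epenthesis after each stranded consonant: /n/ → /na/, /ʃ/ → /ʃa/, /m/ → /ma/, /v/ → /va/.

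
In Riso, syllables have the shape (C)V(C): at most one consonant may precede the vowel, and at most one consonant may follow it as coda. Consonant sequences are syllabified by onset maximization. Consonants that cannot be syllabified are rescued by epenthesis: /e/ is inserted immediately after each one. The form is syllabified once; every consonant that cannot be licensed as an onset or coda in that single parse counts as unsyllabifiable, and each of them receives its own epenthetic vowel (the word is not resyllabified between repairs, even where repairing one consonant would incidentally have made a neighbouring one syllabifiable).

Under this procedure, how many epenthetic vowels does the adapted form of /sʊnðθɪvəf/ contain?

1

The unsyllabifiable consonants are /ð/; each receives one epenthetic vowel.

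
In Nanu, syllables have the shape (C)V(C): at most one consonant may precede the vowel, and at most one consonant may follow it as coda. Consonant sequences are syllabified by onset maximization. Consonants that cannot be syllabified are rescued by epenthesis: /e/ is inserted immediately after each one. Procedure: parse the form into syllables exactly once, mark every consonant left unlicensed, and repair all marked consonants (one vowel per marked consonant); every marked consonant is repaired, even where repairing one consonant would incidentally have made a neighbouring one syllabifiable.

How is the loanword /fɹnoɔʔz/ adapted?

Syllabifying with onset maximization leaves /f/, /ɹ/, /z/ stranded (at most one coda consonant is licensed; onsets are limited to one consonant).
Each unlicensed consonant becomes the onset of a new syllable: /f/ → /fe/, /ɹ/ → /ɹe/, /z/ → /ze/.

feɹenoɔʔze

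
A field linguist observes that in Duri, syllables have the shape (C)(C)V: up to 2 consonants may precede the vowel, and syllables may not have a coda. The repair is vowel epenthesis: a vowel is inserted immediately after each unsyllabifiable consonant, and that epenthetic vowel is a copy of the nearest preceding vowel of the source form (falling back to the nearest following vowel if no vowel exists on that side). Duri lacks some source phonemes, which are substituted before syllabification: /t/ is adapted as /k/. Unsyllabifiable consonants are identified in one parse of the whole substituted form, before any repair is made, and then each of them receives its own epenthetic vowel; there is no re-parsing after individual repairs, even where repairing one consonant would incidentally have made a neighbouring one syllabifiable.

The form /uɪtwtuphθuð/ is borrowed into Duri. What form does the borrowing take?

Substitution: /t/ → /k/, giving /uɪkwkuphθuð/.
Syllabifying with onset maximization leaves /k/, /p/, /ð/ stranded (no codas are permitted; onsets may contain at most 2 consonants).
Each unlicensed consonant becomes the onset of a new syllable: /k/ → /kɪ/, /p/ → /pu/, /ð/ → /ðu/.

uɪkɪwkupuhθuðu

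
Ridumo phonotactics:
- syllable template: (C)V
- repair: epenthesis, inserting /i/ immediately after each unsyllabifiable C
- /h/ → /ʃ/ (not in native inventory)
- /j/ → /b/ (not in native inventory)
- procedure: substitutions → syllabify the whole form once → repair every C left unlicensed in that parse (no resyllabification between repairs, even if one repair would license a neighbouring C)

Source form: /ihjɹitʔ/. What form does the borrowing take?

Substitution: /h/ → /ʃ/, /j/ → /b/, giving /iʃbɹitʔ/.
Under (C)V, the unsyllabifiable consonants are /ʃ/, /b/, /t/, /ʔ/ (no codas are permitted; onsets are limited to one consonant).
Inserting the epenthetic vowel yields /ʃ/ → /ʃi/, /b/ → /bi/, /t/ → /ti/, /ʔ/ → /ʔi/.

iʃibiɹitiʔi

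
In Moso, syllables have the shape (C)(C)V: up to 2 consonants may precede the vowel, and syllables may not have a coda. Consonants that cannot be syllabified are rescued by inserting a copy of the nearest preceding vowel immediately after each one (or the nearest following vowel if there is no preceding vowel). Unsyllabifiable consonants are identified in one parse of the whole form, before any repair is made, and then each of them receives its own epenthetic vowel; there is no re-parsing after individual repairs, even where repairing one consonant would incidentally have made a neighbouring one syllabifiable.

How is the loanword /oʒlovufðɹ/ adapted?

oʒlovufuðuɹu

The consonants /f/, /ð/, /ɹ/ cannot be parsed into a legal (C)(C)V syllable (no codas are permitted; onsets may contain at most 2 consonants).
Epenthesis after each stranded consonant: /f/ → /fu/, /ð/ → /ðu/, /ɹ/ → /ɹu/.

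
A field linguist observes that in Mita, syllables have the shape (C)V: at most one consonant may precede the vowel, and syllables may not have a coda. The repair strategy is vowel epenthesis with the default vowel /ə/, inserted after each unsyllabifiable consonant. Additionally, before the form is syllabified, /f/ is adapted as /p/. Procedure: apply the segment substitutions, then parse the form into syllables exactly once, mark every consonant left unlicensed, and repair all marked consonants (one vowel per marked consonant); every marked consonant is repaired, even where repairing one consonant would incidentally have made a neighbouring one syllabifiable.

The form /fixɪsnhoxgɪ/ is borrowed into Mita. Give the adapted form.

Substitution: /f/ → /p/, giving /pixɪsnhoxgɪ/.
Syllabifying with onset maximization leaves /s/, /n/, /x/ stranded (no codas are permitted; onsets are limited to one consonant).
Epenthesis after each stranded consonant: /s/ → /sə/, /n/ → /nə/, /x/ → /xə/.

pixɪsənəhoxəgɪ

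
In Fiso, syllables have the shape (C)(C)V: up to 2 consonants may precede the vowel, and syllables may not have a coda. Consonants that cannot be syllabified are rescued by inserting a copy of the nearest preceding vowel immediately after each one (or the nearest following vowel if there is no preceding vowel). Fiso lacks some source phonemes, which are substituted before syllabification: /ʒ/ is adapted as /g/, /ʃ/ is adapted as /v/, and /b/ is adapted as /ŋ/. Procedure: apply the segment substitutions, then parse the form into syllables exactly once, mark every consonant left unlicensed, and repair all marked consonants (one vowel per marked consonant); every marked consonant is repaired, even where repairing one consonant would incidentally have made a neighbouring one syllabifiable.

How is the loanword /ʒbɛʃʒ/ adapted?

Substitution: /ʒ/ → /g/, /b/ → /ŋ/, /ʃ/ → /v/, giving /gŋɛvg/.
Syllabifying with onset maximization leaves /v/, /g/ stranded (no codas are permitted; onsets may contain at most 2 consonants).
Inserting the epenthetic vowel yields /v/ → /vɛ/, /g/ → /gɛ/.

gŋɛvɛgɛ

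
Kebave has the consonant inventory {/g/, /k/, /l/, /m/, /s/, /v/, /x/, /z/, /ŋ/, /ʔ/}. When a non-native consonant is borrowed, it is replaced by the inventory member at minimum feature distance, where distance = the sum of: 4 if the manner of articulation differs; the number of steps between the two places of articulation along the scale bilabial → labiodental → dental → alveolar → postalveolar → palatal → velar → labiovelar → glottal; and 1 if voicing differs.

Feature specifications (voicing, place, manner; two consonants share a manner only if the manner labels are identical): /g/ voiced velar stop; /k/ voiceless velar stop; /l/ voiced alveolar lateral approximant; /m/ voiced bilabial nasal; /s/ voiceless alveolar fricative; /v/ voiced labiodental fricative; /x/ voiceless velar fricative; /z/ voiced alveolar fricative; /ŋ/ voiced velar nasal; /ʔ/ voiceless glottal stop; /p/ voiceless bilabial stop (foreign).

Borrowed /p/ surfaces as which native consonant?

/m/ is closest: manner differs (stop→nasal, +4), place distance 0 (bilabial→bilabial), voicing differs (+1); total 5. Next closest is /k/ at distance 6.

m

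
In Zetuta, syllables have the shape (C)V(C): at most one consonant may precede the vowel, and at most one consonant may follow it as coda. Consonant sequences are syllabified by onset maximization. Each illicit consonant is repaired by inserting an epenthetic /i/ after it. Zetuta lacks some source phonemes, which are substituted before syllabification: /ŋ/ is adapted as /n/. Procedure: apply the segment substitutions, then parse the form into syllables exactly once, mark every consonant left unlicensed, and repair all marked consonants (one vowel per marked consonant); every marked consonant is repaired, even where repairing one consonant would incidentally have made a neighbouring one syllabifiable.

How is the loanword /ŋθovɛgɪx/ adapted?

niθovɛgɪx

Substitution: /ŋ/ → /n/, giving /nθovɛgɪx/.
Syllabifying with onset maximization leaves /n/ stranded (at most one coda consonant is licensed; onsets are limited to one consonant).
Epenthesis after each stranded consonant: /n/ → /ni/.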